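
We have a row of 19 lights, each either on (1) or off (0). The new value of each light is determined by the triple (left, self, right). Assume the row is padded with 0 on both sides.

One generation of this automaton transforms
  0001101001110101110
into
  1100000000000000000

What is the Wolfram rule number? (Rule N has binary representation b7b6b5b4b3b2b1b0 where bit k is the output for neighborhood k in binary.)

position 10: 111 → 0  (bit 7 = 0)
position 4: 110 → 0  (bit 6 = 0)
position 5: 101 → 0  (bit 5 = 0)
position 7: 100 → 0  (bit 4 = 0)
position 3: 011 → 0  (bit 3 = 0)
position 6: 010 → 0  (bit 2 = 0)
position 2: 001 → 0  (bit 1 = 0)
position 0: 000 → 1  (bit 0 = 1)
bits b7..b0 = 00000001 = 1

1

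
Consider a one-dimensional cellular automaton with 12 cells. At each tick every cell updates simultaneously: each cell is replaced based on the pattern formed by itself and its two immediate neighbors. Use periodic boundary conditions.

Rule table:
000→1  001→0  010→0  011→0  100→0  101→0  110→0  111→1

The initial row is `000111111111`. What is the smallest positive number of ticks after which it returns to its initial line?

14

010011111110
000001111100
111100111001
111000010000
010011000110
000000010000
111111000111
111110010011
111100000001
111001111100
010000111000
000110010011
010000000000
000111111111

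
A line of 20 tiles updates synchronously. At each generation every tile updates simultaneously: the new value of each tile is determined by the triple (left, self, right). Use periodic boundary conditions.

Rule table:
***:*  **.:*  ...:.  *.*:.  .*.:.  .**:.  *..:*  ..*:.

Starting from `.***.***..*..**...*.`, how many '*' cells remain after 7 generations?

9

..**..***..*..**...*
*..**..***..*..**...
.*..**..***..*..**..
..*..**..***..*..**.
...*..**..***..*..**
*...*..**..***..*..*
**...*..**..***..*..
count of *: 9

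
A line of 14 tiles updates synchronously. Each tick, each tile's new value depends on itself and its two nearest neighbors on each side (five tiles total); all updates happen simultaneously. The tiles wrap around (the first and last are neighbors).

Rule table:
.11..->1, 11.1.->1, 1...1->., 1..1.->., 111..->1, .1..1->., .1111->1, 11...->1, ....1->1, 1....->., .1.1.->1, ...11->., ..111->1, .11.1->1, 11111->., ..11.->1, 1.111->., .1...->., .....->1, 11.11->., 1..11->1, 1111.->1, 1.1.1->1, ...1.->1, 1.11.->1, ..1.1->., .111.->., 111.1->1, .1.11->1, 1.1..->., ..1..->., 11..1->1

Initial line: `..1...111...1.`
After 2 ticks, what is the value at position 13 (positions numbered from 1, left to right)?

.

.1....1.11.1..
1...11.1111...
position 13 holds .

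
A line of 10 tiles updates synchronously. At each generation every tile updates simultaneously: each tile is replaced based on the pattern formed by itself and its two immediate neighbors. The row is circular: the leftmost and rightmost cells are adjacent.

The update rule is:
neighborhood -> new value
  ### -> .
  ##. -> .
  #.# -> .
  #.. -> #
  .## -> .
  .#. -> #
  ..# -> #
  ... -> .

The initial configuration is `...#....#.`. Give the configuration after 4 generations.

###.####.#

generation 1: ..###..###
generation 2: ##...##...
generation 3: ..#.#..#.#
generation 4: ###.####.#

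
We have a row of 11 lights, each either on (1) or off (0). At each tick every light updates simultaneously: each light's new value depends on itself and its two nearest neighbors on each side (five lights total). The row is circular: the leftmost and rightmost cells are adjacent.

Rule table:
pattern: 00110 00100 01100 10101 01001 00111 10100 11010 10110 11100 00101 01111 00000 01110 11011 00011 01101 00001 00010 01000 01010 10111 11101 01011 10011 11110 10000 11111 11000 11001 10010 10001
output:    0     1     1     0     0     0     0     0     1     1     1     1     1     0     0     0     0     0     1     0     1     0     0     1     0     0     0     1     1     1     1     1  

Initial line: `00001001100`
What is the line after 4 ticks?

11111111100

11011000110
10011110000
10001011001
11111111100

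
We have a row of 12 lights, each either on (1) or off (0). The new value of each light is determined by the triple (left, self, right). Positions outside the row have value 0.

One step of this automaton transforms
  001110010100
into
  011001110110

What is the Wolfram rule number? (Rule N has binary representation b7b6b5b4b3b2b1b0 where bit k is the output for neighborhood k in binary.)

30

position 3: 111 → 0  (bit 7 = 0)
position 4: 110 → 0  (bit 6 = 0)
position 8: 101 → 0  (bit 5 = 0)
position 5: 100 → 1  (bit 4 = 1)
position 2: 011 → 1  (bit 3 = 1)
position 7: 010 → 1  (bit 2 = 1)
position 1: 001 → 1  (bit 1 = 1)
position 0: 000 → 0  (bit 0 = 0)
bits b7..b0 = 00011110 = 30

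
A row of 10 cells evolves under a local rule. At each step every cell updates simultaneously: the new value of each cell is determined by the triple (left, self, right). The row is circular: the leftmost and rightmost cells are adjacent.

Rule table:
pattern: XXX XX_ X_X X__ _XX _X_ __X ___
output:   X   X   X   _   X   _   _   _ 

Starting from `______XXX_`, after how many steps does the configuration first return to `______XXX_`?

1

______XXX_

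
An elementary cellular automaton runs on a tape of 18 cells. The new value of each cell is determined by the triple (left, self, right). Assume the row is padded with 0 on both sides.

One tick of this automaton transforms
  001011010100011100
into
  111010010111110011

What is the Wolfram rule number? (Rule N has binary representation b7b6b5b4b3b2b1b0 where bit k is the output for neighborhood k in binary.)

31

position 14: 111 → 0  (bit 7 = 0)
position 5: 110 → 0  (bit 6 = 0)
position 3: 101 → 0  (bit 5 = 0)
position 10: 100 → 1  (bit 4 = 1)
position 4: 011 → 1  (bit 3 = 1)
position 2: 010 → 1  (bit 2 = 1)
position 1: 001 → 1  (bit 1 = 1)
position 0: 000 → 1  (bit 0 = 1)
bits b7..b0 = 00011111 = 31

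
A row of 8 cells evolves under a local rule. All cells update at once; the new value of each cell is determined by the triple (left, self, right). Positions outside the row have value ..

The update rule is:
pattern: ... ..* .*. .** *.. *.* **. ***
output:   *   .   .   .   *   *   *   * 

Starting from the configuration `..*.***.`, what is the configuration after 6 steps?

step 1: *..*.***
step 2: .*..*.**
step 3: ..*..*.*
step 4: *..*..*.
step 5: .*..*..*
step 6: ..*..*..

..*..*..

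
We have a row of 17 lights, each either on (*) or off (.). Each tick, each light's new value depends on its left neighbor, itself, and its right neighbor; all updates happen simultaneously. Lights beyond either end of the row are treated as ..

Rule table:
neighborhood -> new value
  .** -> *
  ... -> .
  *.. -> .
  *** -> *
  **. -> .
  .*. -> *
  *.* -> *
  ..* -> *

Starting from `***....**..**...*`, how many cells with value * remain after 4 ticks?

tick 1: **....**..**...**
tick 2: *....**..**...**.
tick 3: *...**..**...**..
tick 4: *..**..**...**...
count of *: 7

7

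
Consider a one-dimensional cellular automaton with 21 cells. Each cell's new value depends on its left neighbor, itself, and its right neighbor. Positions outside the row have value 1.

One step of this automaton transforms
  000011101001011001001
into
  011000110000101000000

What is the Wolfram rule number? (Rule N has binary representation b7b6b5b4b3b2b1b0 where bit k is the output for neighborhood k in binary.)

97

position 5: 111 → 0  (bit 7 = 0)
position 6: 110 → 1  (bit 6 = 1)
position 7: 101 → 1  (bit 5 = 1)
position 0: 100 → 0  (bit 4 = 0)
position 4: 011 → 0  (bit 3 = 0)
position 8: 010 → 0  (bit 2 = 0)
position 3: 001 → 0  (bit 1 = 0)
position 1: 000 → 1  (bit 0 = 1)
bits b7..b0 = 01100001 = 97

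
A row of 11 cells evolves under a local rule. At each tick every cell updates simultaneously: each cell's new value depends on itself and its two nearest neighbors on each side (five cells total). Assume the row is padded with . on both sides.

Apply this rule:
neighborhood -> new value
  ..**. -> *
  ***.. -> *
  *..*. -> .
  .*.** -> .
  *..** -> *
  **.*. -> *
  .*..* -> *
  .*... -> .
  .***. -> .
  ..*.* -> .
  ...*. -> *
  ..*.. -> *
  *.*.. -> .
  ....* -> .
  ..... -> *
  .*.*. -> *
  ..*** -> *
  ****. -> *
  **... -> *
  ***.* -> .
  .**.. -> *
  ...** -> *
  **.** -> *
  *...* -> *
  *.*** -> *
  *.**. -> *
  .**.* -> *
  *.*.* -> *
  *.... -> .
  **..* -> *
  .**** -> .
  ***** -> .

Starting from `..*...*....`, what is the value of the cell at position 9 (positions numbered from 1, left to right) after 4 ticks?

*

.**.***..**
*****.*****
*..*.**..**
**...******
position 9 holds *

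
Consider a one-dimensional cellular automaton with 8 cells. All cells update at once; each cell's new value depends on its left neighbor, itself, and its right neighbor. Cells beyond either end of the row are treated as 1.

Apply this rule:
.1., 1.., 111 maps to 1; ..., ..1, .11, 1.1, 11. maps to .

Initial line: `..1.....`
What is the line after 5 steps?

.11...1.

1.11....
....1...
1...11..
.1....1.
.11...1.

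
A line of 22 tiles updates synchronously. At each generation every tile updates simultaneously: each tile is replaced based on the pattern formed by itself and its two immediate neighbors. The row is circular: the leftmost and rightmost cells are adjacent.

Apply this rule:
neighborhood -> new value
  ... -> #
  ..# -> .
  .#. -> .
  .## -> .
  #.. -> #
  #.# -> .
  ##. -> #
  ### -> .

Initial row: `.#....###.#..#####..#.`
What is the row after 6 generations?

###..##..###..##..##..

..###...#..#.....##..#
#...###..#..####..##..
.##...##..#....##..##.
..###..##..###..##..##
#...##..##...##..##..#
###..##..###..##..##..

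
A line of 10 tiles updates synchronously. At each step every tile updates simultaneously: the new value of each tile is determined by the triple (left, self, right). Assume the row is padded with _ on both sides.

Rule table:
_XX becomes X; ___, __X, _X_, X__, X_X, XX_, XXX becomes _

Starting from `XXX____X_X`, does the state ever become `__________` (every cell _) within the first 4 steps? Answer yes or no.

X_________
__________
all cells are _ at step 2

yes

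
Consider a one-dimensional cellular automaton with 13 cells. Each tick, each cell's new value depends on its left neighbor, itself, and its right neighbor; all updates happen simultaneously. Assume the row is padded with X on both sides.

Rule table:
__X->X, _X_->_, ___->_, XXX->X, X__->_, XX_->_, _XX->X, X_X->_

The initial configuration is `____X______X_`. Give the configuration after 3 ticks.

___X______X__
__X______X__X
_X______X__XX

_X______X__XX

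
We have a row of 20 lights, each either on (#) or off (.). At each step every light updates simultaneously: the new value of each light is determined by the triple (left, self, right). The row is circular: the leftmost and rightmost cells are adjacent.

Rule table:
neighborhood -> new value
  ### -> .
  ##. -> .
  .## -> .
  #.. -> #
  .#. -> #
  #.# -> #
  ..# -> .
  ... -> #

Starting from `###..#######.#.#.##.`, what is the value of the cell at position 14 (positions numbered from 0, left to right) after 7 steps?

...#........#####..#
##.########......#.#
..#........#####.##.
#.########......#..#
.#........#####.##..
.########......#..##
#........#####.##...
position 14 holds .

.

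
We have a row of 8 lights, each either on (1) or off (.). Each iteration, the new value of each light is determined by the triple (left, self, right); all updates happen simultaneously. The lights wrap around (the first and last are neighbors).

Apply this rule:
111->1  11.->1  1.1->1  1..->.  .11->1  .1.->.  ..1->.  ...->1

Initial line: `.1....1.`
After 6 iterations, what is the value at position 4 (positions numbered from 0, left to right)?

1

...11...
11.11.11
11111111
11111111  (fixed point — unchanged through iteration 6)
position 4 holds 1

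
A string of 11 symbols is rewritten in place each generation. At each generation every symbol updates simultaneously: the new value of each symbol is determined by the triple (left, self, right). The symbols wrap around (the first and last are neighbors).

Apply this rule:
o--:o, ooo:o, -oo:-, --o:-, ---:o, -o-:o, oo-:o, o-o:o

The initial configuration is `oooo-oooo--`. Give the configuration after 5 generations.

ooo--oooo-o

-oooo-oooo-
--oooo-oooo
o--oooo-ooo
oo--oooo-oo
ooo--oooo-o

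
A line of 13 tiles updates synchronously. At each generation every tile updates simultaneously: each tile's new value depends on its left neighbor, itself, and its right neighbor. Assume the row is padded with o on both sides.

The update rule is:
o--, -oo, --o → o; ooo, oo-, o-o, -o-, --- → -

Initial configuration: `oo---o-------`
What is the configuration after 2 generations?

generation 1: --o-o-o-----o
generation 2: oo-----o---oo

oo-----o---oo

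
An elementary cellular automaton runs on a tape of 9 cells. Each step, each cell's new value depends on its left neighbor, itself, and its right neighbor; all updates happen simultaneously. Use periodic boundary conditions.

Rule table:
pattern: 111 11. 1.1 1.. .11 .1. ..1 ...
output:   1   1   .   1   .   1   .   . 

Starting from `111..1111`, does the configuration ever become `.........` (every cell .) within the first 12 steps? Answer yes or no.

no

1111..111
11111..11
111111..1
1111111..
.1111111.
..1111111
1..111111
11..11111
111..1111  (repeats step 0; period 9)
step 12: 111111..1
step 12 is 111111..1, still not uniform .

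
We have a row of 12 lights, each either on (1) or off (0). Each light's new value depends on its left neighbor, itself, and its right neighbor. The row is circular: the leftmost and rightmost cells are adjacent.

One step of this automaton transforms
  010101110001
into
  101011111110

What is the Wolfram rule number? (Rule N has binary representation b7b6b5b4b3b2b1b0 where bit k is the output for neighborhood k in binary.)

251

position 6: 111 → 1  (bit 7 = 1)
position 7: 110 → 1  (bit 6 = 1)
position 0: 101 → 1  (bit 5 = 1)
position 8: 100 → 1  (bit 4 = 1)
position 5: 011 → 1  (bit 3 = 1)
position 1: 010 → 0  (bit 2 = 0)
position 10: 001 → 1  (bit 1 = 1)
position 9: 000 → 1  (bit 0 = 1)
bits b7..b0 = 11111011 = 251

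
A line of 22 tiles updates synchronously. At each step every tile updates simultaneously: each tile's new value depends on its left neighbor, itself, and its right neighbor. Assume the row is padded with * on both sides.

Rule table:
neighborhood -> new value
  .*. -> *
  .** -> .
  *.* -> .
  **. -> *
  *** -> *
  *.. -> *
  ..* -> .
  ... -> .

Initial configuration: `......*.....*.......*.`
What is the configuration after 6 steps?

*.....**....**......*.
**.....**....**.....*.
***.....**....**....*.
****.....**....**...*.
*****.....**....**..*.
******.....**....**.*.

******.....**....**.*.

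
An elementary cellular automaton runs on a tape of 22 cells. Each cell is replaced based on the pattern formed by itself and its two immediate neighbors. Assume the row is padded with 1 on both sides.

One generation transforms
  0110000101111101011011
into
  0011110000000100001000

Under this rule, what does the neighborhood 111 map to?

At position 10 the neighborhood is 111; the next row has 0 there.

0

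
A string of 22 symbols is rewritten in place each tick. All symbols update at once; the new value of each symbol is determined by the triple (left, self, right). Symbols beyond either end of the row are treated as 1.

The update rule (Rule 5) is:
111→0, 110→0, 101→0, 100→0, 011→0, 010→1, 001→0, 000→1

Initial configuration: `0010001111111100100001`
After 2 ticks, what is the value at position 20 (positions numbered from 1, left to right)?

0010100000000000101100
0010101111111110100000
position 20 holds 0

0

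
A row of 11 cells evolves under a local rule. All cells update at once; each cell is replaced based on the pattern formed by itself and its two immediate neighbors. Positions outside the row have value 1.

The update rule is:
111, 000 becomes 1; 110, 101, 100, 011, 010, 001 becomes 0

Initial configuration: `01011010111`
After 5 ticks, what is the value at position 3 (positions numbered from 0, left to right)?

tick 1: 00000000011
tick 2: 01111111001
tick 3: 00111110000
tick 4: 00011100110
tick 5: 01001000000
position 3 holds 0

0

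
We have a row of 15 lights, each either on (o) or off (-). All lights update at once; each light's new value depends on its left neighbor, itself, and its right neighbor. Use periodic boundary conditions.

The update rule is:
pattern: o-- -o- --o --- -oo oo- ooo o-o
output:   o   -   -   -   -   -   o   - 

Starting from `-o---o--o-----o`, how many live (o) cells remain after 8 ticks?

3

--o---o--o-----
---o---o--o----
----o---o--o---
-----o---o--o--
------o---o--o-
-------o---o--o
o-------o---o--
-o-------o---o-
count of o: 3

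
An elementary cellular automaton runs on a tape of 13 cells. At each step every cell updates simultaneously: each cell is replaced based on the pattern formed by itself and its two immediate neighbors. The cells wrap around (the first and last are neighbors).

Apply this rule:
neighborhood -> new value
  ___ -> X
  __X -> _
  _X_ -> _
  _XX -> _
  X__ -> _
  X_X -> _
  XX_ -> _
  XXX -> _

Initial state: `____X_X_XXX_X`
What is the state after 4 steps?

____XXXXXXXXX

_XX__________
____XXXXXXXXX
_XX__________  (repeats step 1; period 2)
step 4: ____XXXXXXXXX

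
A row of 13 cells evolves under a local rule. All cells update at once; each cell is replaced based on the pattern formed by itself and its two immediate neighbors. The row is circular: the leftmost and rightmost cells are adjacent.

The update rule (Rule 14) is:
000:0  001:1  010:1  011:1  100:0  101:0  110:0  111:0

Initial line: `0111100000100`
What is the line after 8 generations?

1100000001100
1000000011001
0000000110011
0000001100110
0000011001100
0000110011000
0001100110000
0011001100000

0011001100000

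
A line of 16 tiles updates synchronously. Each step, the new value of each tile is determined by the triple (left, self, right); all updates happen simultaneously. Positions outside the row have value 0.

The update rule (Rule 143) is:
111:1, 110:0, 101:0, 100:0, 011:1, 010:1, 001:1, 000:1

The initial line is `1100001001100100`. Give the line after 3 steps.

1001111011001101
1011110010011001
1011100110110011

1011100110110011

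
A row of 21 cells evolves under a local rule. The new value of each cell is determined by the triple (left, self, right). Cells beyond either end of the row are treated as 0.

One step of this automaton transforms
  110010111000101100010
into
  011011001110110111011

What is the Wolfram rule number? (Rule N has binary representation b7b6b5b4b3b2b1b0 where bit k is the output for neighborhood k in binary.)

position 7: 111 → 0  (bit 7 = 0)
position 1: 110 → 1  (bit 6 = 1)
position 5: 101 → 1  (bit 5 = 1)
position 2: 100 → 1  (bit 4 = 1)
position 0: 011 → 0  (bit 3 = 0)
position 4: 010 → 1  (bit 2 = 1)
position 3: 001 → 0  (bit 1 = 0)
position 10: 000 → 1  (bit 0 = 1)
bits b7..b0 = 01110101 = 117

117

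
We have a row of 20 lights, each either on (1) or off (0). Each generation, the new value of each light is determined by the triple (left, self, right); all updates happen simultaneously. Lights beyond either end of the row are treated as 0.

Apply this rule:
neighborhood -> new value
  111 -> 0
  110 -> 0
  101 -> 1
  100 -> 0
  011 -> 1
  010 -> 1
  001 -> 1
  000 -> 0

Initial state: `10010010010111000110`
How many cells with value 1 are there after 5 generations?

10110110111100001100
11101101100000011000
10011011000000110000
10110110000001100000
11101100000011000000
count of 1: 7

7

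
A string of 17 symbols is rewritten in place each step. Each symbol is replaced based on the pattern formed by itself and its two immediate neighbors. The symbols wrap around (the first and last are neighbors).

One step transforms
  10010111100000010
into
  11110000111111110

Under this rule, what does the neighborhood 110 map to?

1

At position 8 the neighborhood is 110; the next row has 1 there.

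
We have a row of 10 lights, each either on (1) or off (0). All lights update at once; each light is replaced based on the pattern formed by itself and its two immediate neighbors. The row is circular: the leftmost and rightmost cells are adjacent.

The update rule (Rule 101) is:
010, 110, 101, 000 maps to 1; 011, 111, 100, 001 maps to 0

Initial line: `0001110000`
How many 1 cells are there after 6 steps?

7

1100010111
0101011000
0111101011
1000111101
1010000110
1110110011
count of 1: 7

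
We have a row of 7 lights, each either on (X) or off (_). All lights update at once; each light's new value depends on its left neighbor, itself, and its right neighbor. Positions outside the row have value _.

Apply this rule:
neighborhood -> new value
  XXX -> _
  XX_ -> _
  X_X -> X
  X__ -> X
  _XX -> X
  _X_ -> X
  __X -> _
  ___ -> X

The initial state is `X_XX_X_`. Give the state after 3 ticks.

tick 1: XXX_XXX
tick 2: X__XX__
tick 3: XX_X_XX

XX_X_XX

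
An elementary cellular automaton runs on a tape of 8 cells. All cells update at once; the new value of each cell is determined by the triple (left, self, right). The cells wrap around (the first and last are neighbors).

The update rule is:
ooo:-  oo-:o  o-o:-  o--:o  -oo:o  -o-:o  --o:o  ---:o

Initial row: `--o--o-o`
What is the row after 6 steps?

-----o-o

oooooo-o
-----o-o
oooooo-o  (repeats step 1; period 2)
step 6: -----o-o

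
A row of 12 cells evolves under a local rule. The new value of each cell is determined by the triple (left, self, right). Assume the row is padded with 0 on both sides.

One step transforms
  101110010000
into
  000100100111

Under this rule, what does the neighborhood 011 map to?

0

At position 2 the neighborhood is 011; the next row has 0 there.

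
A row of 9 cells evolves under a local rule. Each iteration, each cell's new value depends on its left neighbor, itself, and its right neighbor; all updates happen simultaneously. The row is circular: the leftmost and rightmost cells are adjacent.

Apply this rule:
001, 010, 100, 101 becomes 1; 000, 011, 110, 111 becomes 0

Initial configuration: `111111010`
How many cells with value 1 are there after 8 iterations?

000000111
100001000
110011101
001100010
010010111
111111000
000000101
100001111
count of 1: 5

5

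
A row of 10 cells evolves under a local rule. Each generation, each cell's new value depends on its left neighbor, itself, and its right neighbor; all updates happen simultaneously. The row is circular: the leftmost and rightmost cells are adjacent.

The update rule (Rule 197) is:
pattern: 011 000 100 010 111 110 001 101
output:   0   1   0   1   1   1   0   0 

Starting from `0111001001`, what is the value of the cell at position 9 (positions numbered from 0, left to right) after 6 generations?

0011001001
0001001001
0101001001
0101001001  (fixed point — unchanged through generation 6)
position 9 holds 1

1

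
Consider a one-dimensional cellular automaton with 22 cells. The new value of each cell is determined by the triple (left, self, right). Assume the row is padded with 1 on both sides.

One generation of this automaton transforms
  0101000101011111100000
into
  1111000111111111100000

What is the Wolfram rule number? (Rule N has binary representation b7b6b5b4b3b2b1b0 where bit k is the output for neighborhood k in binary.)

236

position 12: 111 → 1  (bit 7 = 1)
position 16: 110 → 1  (bit 6 = 1)
position 0: 101 → 1  (bit 5 = 1)
position 4: 100 → 0  (bit 4 = 0)
position 11: 011 → 1  (bit 3 = 1)
position 1: 010 → 1  (bit 2 = 1)
position 6: 001 → 0  (bit 1 = 0)
position 5: 000 → 0  (bit 0 = 0)
bits b7..b0 = 11101100 = 236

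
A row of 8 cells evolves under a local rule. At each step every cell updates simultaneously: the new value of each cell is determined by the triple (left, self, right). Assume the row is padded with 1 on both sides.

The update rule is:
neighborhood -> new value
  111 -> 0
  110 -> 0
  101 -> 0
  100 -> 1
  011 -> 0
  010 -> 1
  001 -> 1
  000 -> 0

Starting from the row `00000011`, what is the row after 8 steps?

10111010

10000100
01001111
01110000
00001001
10011110
01100000
00010001
10111010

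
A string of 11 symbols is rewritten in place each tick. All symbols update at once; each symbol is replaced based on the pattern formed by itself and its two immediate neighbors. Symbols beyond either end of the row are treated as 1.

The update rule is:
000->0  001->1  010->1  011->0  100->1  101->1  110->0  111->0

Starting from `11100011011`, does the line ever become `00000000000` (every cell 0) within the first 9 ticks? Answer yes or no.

00010100100
10111111111
01000000000
11100000001
00010000010
10111000111
01000101000
11101111101
00010000010
tick 9 is 00010000010, still not uniform 0

no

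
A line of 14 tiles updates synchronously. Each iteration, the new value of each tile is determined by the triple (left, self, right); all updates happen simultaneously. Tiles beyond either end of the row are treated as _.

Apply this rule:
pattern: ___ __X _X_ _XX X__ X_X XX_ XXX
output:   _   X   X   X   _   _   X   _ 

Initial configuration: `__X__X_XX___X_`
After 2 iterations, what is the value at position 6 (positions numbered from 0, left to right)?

_

_XX_XX_XX__XX_
XXX_XX_XX_XXX_
position 6 holds _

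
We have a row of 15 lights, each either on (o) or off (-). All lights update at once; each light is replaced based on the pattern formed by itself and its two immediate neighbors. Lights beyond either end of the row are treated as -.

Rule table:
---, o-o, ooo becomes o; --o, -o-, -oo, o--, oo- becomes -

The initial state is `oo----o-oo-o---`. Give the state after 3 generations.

---oo--o--o--oo
oo-------------
---oooooooooooo

---oooooooooooo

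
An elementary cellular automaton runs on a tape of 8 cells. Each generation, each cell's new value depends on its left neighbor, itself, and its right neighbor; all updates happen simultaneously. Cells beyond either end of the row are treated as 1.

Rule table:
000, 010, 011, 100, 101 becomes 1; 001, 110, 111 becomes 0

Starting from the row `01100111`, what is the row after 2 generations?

00111110

generation 1: 11010100
generation 2: 00111110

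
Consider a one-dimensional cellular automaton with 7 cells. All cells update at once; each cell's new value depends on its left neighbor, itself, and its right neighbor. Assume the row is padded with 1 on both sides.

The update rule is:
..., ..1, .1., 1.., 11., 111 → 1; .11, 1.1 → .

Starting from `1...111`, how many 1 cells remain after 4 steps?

6

step 1: 1111.11
step 2: 1111..1
step 3: 111111.
step 4: 111111.
count of 1: 6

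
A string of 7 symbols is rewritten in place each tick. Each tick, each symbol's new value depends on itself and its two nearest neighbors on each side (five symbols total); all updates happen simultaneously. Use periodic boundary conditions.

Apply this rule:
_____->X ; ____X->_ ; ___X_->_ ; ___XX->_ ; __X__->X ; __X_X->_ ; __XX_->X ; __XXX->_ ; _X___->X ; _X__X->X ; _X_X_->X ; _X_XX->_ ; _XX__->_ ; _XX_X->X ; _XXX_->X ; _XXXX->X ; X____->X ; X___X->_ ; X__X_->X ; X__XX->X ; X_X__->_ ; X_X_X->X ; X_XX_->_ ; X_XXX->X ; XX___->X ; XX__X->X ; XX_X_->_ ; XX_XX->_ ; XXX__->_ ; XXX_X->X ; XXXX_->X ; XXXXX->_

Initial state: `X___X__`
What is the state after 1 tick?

XX__XXX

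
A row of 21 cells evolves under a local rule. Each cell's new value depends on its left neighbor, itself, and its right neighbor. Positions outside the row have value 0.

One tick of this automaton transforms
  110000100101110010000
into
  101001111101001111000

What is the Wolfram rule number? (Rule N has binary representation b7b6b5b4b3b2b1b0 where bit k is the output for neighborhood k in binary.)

30

position 12: 111 → 0  (bit 7 = 0)
position 1: 110 → 0  (bit 6 = 0)
position 10: 101 → 0  (bit 5 = 0)
position 2: 100 → 1  (bit 4 = 1)
position 0: 011 → 1  (bit 3 = 1)
position 6: 010 → 1  (bit 2 = 1)
position 5: 001 → 1  (bit 1 = 1)
position 3: 000 → 0  (bit 0 = 0)
bits b7..b0 = 00011110 = 30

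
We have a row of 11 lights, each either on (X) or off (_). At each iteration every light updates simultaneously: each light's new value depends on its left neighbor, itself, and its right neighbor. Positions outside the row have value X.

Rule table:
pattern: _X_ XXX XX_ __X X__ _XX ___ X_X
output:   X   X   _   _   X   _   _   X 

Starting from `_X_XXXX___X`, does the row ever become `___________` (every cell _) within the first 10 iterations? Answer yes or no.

no

XXX_XX_X___
XX_X__XXX__
X_XXX__X_X_
_X_X_X_XXXX
XXXXXXX_XXX
XXXXXX_X_XX
XXXXX_XXX_X
XXXX_X_X_X_
XXX_XXXXXXX
XX_X_XXXXXX
iteration 10 is XX_X_XXXXXX, still not uniform _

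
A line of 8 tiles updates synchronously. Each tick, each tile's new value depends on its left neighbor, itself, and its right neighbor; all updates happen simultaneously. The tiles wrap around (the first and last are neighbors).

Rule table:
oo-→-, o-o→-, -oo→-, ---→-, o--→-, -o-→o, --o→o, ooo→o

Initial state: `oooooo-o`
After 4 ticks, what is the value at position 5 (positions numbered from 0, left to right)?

tick 1: ooooo---
tick 2: -ooo---o
tick 3: --o---oo
tick 4: -oo--o--
position 5 holds o

o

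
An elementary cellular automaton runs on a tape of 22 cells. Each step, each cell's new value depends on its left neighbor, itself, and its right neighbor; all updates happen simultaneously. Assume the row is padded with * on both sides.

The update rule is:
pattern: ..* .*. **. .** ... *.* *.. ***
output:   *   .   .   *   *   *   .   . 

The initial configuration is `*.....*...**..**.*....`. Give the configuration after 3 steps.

**..****..***.*..**..*

step 1: ..****..***..**.*..***
step 2: .**....**...**.*..**..
step 3: **..****..***.*..**..*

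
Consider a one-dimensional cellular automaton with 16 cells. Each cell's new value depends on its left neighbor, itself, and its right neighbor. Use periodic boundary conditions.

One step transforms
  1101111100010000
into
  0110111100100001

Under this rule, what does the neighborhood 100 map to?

At position 8 the neighborhood is 100; the next row has 0 there.

0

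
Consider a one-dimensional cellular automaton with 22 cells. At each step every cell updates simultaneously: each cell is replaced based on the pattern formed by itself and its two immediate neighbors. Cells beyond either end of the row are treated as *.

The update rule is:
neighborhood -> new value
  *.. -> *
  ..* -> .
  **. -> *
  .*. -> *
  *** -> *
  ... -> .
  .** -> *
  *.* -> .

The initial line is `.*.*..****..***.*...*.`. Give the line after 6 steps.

.*.**.*****.***.***.*.

.*.**.*****.***.**..*.
.*.**.*****.***.***.*.
.*.**.*****.***.***.*.  (fixed point — unchanged through step 6)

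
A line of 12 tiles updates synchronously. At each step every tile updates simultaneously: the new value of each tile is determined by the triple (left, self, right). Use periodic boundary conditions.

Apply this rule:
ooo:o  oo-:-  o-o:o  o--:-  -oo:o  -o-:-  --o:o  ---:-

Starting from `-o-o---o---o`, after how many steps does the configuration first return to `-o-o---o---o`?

step 1: o-o---o---o-
step 2: -o---o---o-o
step 3: o---o---o-o-
step 4: ---o---o-o-o
step 5: --o---o-o-o-
step 6: -o---o-o-o--
step 7: o---o-o-o---
step 8: ---o-o-o---o
step 9: --o-o-o---o-
step 10: -o-o-o---o--
step 11: o-o-o---o---
step 12: -o-o---o---o

12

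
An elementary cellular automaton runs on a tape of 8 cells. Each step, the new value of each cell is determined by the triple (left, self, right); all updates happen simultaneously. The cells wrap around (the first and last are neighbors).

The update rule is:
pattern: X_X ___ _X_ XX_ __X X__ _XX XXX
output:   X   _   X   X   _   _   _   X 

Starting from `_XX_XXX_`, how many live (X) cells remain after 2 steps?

3

__XX_XX_
___XX_X_
count of X: 3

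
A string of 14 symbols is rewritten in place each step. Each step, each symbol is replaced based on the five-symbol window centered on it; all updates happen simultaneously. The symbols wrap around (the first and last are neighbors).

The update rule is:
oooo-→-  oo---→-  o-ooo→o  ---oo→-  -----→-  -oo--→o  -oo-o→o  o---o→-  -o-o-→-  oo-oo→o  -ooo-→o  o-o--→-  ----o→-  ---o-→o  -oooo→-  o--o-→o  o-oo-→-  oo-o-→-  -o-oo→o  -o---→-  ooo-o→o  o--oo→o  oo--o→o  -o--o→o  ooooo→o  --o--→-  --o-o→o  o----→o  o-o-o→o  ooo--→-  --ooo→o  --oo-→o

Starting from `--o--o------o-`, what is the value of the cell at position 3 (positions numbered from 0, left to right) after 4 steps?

-o-oo--o---o--
ooo-ooo---o---
oooooo---o----
o-oo----o--o--
position 3 holds o

o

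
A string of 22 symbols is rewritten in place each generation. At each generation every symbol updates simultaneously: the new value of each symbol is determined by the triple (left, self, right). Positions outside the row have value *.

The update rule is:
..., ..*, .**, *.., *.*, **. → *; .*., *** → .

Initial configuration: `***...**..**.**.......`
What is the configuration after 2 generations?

..********************
***...................

***...................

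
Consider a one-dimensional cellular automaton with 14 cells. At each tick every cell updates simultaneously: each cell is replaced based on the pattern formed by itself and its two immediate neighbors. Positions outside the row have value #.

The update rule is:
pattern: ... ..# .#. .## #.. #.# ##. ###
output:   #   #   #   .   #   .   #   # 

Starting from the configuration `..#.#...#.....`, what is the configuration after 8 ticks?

#########..###

###.##########
###..#########
#####.########
#####..#######
#######.######
#######..#####
#########.####
#########..###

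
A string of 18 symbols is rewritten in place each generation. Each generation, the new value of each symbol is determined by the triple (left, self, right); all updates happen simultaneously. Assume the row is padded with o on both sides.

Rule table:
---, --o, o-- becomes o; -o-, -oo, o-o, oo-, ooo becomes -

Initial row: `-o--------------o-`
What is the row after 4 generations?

--oooooooooooooo--
oo--------------oo
--oooooooooooooo--  (repeats generation 1; period 2)
generation 4: oo--------------oo

oo--------------oo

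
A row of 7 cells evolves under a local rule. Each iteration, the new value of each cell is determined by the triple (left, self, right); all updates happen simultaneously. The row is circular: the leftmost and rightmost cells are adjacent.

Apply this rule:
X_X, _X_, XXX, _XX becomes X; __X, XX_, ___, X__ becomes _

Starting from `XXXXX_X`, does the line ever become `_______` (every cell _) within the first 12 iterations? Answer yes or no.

no

XXXX_XX
XXX_XXX
XX_XXXX
X_XXXXX
_XXXXXX
XXXXXX_
XXXXX_X  (repeats iteration 0; period 7)
iteration 12: _XXXXXX
iteration 12 is _XXXXXX, still not uniform _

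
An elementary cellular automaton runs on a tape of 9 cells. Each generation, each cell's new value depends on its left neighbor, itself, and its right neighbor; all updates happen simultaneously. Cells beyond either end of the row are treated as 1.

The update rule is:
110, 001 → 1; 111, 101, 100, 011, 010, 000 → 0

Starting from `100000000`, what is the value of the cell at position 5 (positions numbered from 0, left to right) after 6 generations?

0

100000001
100000010
100000100
100001001
100010010
100100100
position 5 holds 0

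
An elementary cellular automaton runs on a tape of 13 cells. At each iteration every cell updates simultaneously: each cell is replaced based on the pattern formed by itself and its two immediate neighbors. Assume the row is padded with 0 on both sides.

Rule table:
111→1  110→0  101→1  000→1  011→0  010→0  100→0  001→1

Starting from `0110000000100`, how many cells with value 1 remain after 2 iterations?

iteration 1: 1000111111001
iteration 2: 0011011110010
count of 1: 7

7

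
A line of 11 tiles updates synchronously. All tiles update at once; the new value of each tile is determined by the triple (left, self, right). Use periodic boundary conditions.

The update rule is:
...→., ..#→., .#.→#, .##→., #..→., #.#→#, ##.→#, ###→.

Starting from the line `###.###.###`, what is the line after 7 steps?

..##..##...
...#...#...
...#...#...  (fixed point — unchanged through step 7)

...#...#...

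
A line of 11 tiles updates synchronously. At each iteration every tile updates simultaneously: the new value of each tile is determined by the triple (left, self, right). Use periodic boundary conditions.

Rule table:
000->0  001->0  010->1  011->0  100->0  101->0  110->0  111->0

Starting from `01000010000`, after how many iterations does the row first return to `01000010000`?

iteration 1: 01000010000

1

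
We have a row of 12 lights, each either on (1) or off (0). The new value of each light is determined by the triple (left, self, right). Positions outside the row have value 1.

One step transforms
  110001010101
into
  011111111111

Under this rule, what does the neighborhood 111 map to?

At position 0 the neighborhood is 111; the next row has 0 there.

0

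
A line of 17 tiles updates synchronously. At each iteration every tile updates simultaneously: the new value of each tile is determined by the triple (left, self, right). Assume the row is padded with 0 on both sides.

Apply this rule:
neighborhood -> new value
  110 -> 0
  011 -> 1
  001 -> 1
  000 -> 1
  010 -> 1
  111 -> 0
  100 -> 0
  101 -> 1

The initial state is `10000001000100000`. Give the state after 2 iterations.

10111111011101111
11100000110011000

11100000110011000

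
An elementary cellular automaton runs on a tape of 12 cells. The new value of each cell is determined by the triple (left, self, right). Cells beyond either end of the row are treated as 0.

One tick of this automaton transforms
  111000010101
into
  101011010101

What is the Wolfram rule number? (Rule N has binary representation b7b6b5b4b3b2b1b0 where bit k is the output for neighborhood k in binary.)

77

position 1: 111 → 0  (bit 7 = 0)
position 2: 110 → 1  (bit 6 = 1)
position 8: 101 → 0  (bit 5 = 0)
position 3: 100 → 0  (bit 4 = 0)
position 0: 011 → 1  (bit 3 = 1)
position 7: 010 → 1  (bit 2 = 1)
position 6: 001 → 0  (bit 1 = 0)
position 4: 000 → 1  (bit 0 = 1)
bits b7..b0 = 01001101 = 77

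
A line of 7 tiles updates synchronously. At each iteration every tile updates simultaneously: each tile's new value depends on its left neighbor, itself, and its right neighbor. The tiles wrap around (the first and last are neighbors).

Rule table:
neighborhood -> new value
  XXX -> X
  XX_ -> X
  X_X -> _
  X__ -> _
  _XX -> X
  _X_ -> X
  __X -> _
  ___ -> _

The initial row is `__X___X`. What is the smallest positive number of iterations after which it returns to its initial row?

__X___X

1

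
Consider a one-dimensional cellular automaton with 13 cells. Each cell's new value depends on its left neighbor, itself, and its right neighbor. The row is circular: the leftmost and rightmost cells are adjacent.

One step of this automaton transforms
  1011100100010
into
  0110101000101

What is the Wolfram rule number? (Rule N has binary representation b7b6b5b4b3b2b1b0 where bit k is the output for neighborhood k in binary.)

106

position 3: 111 → 0  (bit 7 = 0)
position 4: 110 → 1  (bit 6 = 1)
position 1: 101 → 1  (bit 5 = 1)
position 5: 100 → 0  (bit 4 = 0)
position 2: 011 → 1  (bit 3 = 1)
position 0: 010 → 0  (bit 2 = 0)
position 6: 001 → 1  (bit 1 = 1)
position 9: 000 → 0  (bit 0 = 0)
bits b7..b0 = 01101010 = 106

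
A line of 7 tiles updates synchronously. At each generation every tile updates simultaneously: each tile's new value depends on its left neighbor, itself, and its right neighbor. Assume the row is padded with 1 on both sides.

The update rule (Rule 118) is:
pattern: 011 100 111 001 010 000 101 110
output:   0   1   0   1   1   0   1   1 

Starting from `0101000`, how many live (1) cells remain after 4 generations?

5

generation 1: 1111101
generation 2: 0000110
generation 3: 1001011
generation 4: 1111100
count of 1: 5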